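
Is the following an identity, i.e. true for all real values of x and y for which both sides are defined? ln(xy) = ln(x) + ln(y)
Claim: ln(xy) = ln(x) + ln(y).
Reasoning: Both sides are simultaneously defined only when x, y > 0. Write x = e^p, y = e^q (p = ln x, q = ln y). Then xy = e^p · e^q = e^(p+q), so ln(xy) = p + q = ln(x) + ln(y).
So the two sides agree for all real values of x and y for which both sides are defined.

Conclusion: Yes, this is an identity.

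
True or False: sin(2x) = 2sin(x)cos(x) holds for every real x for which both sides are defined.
True.

Claim: sin(2x) = 2sin(x)cos(x).
Reasoning: Put y = x in the addition formula sin(x+y) = sin(x)cos(y) + cos(x)sin(y): sin(2x) = sin(x)cos(x) + cos(x)sin(x) = 2sin(x)cos(x).
So the two sides agree for every real x for which both sides are defined.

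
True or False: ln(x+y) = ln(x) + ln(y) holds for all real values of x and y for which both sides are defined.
False.

Claim: ln(x+y) = ln(x) + ln(y).
Test a specific point where both sides are defined: x = 3/2, y = 1.
LHS = ln(x+y) ≈ 0.9163
RHS = ln(x) + ln(y) ≈ 0.4055
Since 0.9163 ≠ 0.4055, the equation fails at this point, so it cannot hold for all real values of x and y for which both sides are defined.
ln(x) + ln(y) = ln(xy), not ln(x+y).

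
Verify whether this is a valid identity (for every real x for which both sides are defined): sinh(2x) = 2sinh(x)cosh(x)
Yes, this is an identity.

Claim: sinh(2x) = 2sinh(x)cosh(x).
Reasoning: 2sinh(x)cosh(x) = 2 · (e^x - e^-x)/2 · (e^x + e^-x)/2 = (e^(2x) - e^(-2x))/2 = sinh(2x).
So the two sides agree for every real x for which both sides are defined.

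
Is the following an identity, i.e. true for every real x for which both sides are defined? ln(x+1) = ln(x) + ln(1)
Claim: ln(x+1) = ln(x) + ln(1).
Test a specific point where both sides are defined: x = 1/2.
LHS = ln(x+1) ≈ 0.4055
RHS = ln(x) + ln(1) ≈ -0.6931
Since 0.4055 ≠ -0.6931, the equation fails at this point, so it cannot hold for every real x for which both sides are defined.
ln(1) = 0, so the right side is just ln(x), which differs from ln(x+1).

Conclusion: No, this is NOT an identity.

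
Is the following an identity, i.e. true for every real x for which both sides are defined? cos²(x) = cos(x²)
Claim: cos²(x) = cos(x²).
Test a specific point where both sides are defined: x = 3π/4.
LHS = cos²(x) ≈ 0.5000
RHS = cos(x²) ≈ 0.7442
Since 0.5000 ≠ 0.7442, the equation fails at this point, so it cannot hold for every real x for which both sides are defined.
cos²(x) means (cos x)², squaring the output; cos(x²) squares the input. These are different functions.

Conclusion: No, this is NOT an identity.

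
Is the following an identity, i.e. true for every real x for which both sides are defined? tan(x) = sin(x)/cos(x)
Claim: tan(x) = sin(x)/cos(x).
Reasoning: For an angle x whose terminal point on the unit circle is (cos x, sin x), tan(x) is defined as the ratio (second coordinate)/(first coordinate) = sin(x)/cos(x), wherever cos(x) ≠ 0.
So the two sides agree for every real x for which both sides are defined.

Conclusion: Yes, this is an identity.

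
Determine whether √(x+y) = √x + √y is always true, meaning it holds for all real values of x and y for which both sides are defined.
Claim: √(x+y) = √x + √y.
Test a specific point where both sides are defined: x = 1/2, y = 2.
LHS = √(x+y) ≈ 1.5811
RHS = √x + √y ≈ 2.1213
Since 1.5811 ≠ 2.1213, the equation fails at this point, so it cannot hold for all real values of x and y for which both sides are defined.
Squaring the right side gives x + 2√(xy) + y, not x + y.

Conclusion: No, this is NOT an identity.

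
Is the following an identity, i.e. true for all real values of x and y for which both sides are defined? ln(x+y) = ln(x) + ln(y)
Claim: ln(x+y) = ln(x) + ln(y).
Test a specific point where both sides are defined: x = 2, y = 1.
LHS = ln(x+y) ≈ 1.0986
RHS = ln(x) + ln(y) ≈ 0.6931
Since 1.0986 ≠ 0.6931, the equation fails at this point, so it cannot hold for all real values of x and y for which both sides are defined.
ln(x) + ln(y) = ln(xy), not ln(x+y).

Conclusion: No, this is NOT an identity.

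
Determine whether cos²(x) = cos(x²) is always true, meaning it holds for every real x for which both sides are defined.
Claim: cos²(x) = cos(x²).
Test a specific point where both sides are defined: x = -π/2.
LHS = cos²(x) ≈ 0.0000
RHS = cos(x²) ≈ -0.7812
Since 0.0000 ≠ -0.7812, the equation fails at this point, so it cannot hold for every real x for which both sides are defined.
cos²(x) means (cos x)², squaring the output; cos(x²) squares the input. These are different functions.

Conclusion: No, this is NOT an identity.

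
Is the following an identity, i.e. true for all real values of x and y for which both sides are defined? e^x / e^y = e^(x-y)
Claim: e^x / e^y = e^(x-y).
Reasoning: 1/e^y = e^(-y), so e^x / e^y = e^x · e^(-y) = e^(x + (-y)) = e^(x-y) by the product rule for exponents.
So the two sides agree for all real values of x and y for which both sides are defined.

Conclusion: Yes, this is an identity.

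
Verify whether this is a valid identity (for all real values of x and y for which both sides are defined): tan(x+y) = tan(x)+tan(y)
No, this is NOT an identity.

Claim: tan(x+y) = tan(x)+tan(y).
Test a specific point where both sides are defined: x = 3π/4, y = 2π/3.
LHS = tan(x+y) ≈ 3.7321
RHS = tan(x)+tan(y) ≈ -2.7321
Since 3.7321 ≠ -2.7321, the equation fails at this point, so it cannot hold for all real values of x and y for which both sides are defined.
The correct formula is tan(x+y) = (tan(x) + tan(y))/(1 - tan(x)tan(y)).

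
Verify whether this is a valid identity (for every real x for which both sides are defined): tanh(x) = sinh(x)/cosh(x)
Claim: tanh(x) = sinh(x)/cosh(x).
Reasoning: tanh(x) is defined as sinh(x)/cosh(x) = (e^x - e^-x)/(e^x + e^-x); cosh(x) ≥ 1 is never zero, so this holds for every real x.
So the two sides agree for every real x for which both sides are defined.

Conclusion: Yes, this is an identity.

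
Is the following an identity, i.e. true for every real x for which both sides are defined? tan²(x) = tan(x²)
No, this is NOT an identity.

Claim: tan²(x) = tan(x²).
Test a specific point where both sides are defined: x = π/6.
LHS = tan²(x) ≈ 0.3333
RHS = tan(x²) ≈ 0.2812
Since 0.3333 ≠ 0.2812, the equation fails at this point, so it cannot hold for every real x for which both sides are defined.
tan²(x) means (tan x)², squaring the output; tan(x²) squares the input. These are different functions.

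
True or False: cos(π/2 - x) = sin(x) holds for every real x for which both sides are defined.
Claim: cos(π/2 - x) = sin(x).
Reasoning: Use cos(u - v) = cos(u)cos(v) + sin(u)sin(v) with u = π/2, v = x: cos(π/2)cos(x) + sin(π/2)sin(x) = 0·cos(x) + 1·sin(x) = sin(x).
So the two sides agree for every real x for which both sides are defined.

Conclusion: True.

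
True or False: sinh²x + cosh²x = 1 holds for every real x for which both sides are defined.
False.

Claim: sinh²x + cosh²x = 1.
Test a specific point where both sides are defined: x = -3.
LHS = sinh²x + cosh²x ≈ 201.7156
RHS = 1 ≈ 1.0000
Since 201.7156 ≠ 1.0000, the equation fails at this point, so it cannot hold for every real x for which both sides are defined.
The correct hyperbolic identity is cosh²x - sinh²x = 1 (a difference); the sum sinh²x + cosh²x equals cosh(2x).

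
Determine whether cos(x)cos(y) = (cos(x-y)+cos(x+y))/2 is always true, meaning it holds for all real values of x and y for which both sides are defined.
Claim: cos(x)cos(y) = (cos(x-y)+cos(x+y))/2.
Reasoning: cos(x-y) = cos(x)cos(y) + sin(x)sin(y) and cos(x+y) = cos(x)cos(y) - sin(x)sin(y). Adding, cos(x-y) + cos(x+y) = 2cos(x)cos(y); divide by 2.
So the two sides agree for all real values of x and y for which both sides are defined.

Conclusion: Yes, this is an identity.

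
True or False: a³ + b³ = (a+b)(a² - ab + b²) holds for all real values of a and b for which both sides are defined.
Claim: a³ + b³ = (a+b)(a² - ab + b²).
Reasoning: Expand the right side: (a+b)(a² - ab + b²) = a³ - a²b + ab² + a²b - ab² + b³ = a³ + b³ (the middle terms cancel in pairs).
So the two sides agree for all real values of a and b for which both sides are defined.

Conclusion: True.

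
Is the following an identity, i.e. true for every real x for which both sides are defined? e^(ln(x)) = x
Claim: e^(ln(x)) = x.
Reasoning: For x > 0, ln(x) is by definition the exponent p such that e^p = x. Raising e to that exponent therefore returns x: e^(ln x) = x.
So the two sides agree for every real x for which both sides are defined.

Conclusion: Yes, this is an identity.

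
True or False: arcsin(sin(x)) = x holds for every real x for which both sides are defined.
False.

Claim: arcsin(sin(x)) = x.
Test a specific point where both sides are defined: x = 3π/4.
LHS = arcsin(sin(x)) ≈ 0.7854
RHS = x ≈ 2.3562
Since 0.7854 ≠ 2.3562, the equation fails at this point, so it cannot hold for every real x for which both sides are defined.
arcsin only returns values in [-π/2, π/2], so arcsin(sin(x)) = x holds only for x in that interval, not for all real x.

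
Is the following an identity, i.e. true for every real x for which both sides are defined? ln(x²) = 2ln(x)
Yes, this is an identity.

Claim: ln(x²) = 2ln(x).
Reasoning: The right side requires x > 0. For x > 0, x² = (e^(ln x))² = e^(2ln x), so ln(x²) = 2ln(x). (For x < 0 the right side is undefined, so those values are outside the claim.)
So the two sides agree for every real x for which both sides are defined.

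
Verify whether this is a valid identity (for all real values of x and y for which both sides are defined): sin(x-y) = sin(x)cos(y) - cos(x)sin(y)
Yes, this is an identity.

Claim: sin(x-y) = sin(x)cos(y) - cos(x)sin(y).
Reasoning: Replace y by -y in sin(x+y) = sin(x)cos(y) + cos(x)sin(y) and use cos(-y) = cos(y), sin(-y) = -sin(y): sin(x-y) = sin(x)cos(y) - cos(x)sin(y).
So the two sides agree for all real values of x and y for which both sides are defined.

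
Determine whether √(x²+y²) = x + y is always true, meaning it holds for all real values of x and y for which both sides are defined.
No, this is NOT an identity.

Claim: √(x²+y²) = x + y.
Test a specific point where both sides are defined: x = 3, y = 1/2.
LHS = √(x²+y²) ≈ 3.0414
RHS = x + y ≈ 3.5000
Since 3.0414 ≠ 3.5000, the equation fails at this point, so it cannot hold for all real values of x and y for which both sides are defined.
(x+y)² = x² + 2xy + y², not x² + y², so the square root does not split this way.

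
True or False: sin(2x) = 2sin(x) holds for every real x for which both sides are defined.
False.

Claim: sin(2x) = 2sin(x).
Test a specific point where both sides are defined: x = π/4.
LHS = sin(2x) ≈ 1.0000
RHS = 2sin(x) ≈ 1.4142
Since 1.0000 ≠ 1.4142, the equation fails at this point, so it cannot hold for every real x for which both sides are defined.
The correct double-angle formula is sin(2x) = 2sin(x)cos(x).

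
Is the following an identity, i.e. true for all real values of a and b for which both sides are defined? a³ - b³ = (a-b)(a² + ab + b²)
Yes, this is an identity.

Claim: a³ - b³ = (a-b)(a² + ab + b²).
Reasoning: Expand the right side: (a-b)(a² + ab + b²) = a³ + a²b + ab² - a²b - ab² - b³ = a³ - b³ (the middle terms cancel in pairs).
So the two sides agree for all real values of a and b for which both sides are defined.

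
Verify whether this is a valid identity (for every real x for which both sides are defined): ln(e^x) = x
Claim: ln(e^x) = x.
Reasoning: ln is the inverse of the exponential: ln(e^x) asks for the exponent p with e^p = e^x, and since e^p is one-to-one that exponent is p = x.
So the two sides agree for every real x for which both sides are defined.

Conclusion: Yes, this is an identity.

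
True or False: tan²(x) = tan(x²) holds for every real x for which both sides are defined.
Claim: tan²(x) = tan(x²).
Test a specific point where both sides are defined: x = -π/3.
LHS = tan²(x) ≈ 3.0000
RHS = tan(x²) ≈ 1.9485
Since 3.0000 ≠ 1.9485, the equation fails at this point, so it cannot hold for every real x for which both sides are defined.
tan²(x) means (tan x)², squaring the output; tan(x²) squares the input. These are different functions.

Conclusion: False.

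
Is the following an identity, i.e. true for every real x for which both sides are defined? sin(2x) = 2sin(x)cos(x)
Yes, this is an identity.

Claim: sin(2x) = 2sin(x)cos(x).
Reasoning: Put y = x in the addition formula sin(x+y) = sin(x)cos(y) + cos(x)sin(y): sin(2x) = sin(x)cos(x) + cos(x)sin(x) = 2sin(x)cos(x).
So the two sides agree for every real x for which both sides are defined.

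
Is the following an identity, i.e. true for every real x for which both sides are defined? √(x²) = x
No, this is NOT an identity.

Claim: √(x²) = x.
Test a specific point where both sides are defined: x = -1.
LHS = √(x²) ≈ 1.0000
RHS = x ≈ -1.0000
Since 1.0000 ≠ -1.0000, the equation fails at this point, so it cannot hold for every real x for which both sides are defined.
√(x²) = |x|, which differs from x whenever x < 0 (both sides are defined for every real x).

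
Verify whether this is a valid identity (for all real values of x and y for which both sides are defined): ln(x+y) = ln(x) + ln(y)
No, this is NOT an identity.

Claim: ln(x+y) = ln(x) + ln(y).
Test a specific point where both sides are defined: x = 1, y = 4.
LHS = ln(x+y) ≈ 1.6094
RHS = ln(x) + ln(y) ≈ 1.3863
Since 1.6094 ≠ 1.3863, the equation fails at this point, so it cannot hold for all real values of x and y for which both sides are defined.
ln(x) + ln(y) = ln(xy), not ln(x+y).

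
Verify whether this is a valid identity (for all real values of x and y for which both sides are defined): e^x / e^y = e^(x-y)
Yes, this is an identity.

Claim: e^x / e^y = e^(x-y).
Reasoning: 1/e^y = e^(-y), so e^x / e^y = e^x · e^(-y) = e^(x + (-y)) = e^(x-y) by the product rule for exponents.
So the two sides agree for all real values of x and y for which both sides are defined.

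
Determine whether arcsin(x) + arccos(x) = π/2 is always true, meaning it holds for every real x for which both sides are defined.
Claim: arcsin(x) + arccos(x) = π/2.
Reasoning: Both sides are defined for -1 ≤ x ≤ 1. Let θ = arcsin(x), so sin θ = x and θ ∈ [-π/2, π/2]. Then cos(π/2 - θ) = sin θ = x and π/2 - θ ∈ [0, π], which is exactly the range of arccos, so arccos(x) = π/2 - θ. Adding: arcsin(x) + arccos(x) = θ + (π/2 - θ) = π/2.
So the two sides agree for every real x for which both sides are defined.

Conclusion: Yes, this is an identity.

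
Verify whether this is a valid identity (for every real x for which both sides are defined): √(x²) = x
Claim: √(x²) = x.
Test a specific point where both sides are defined: x = -3.
LHS = √(x²) ≈ 3.0000
RHS = x ≈ -3.0000
Since 3.0000 ≠ -3.0000, the equation fails at this point, so it cannot hold for every real x for which both sides are defined.
√(x²) = |x|, which differs from x whenever x < 0 (both sides are defined for every real x).

Conclusion: No, this is NOT an identity.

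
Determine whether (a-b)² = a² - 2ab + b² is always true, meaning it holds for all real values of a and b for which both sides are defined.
Claim: (a-b)² = a² - 2ab + b².
Reasoning: Expand: (a-b)² = (a-b)(a-b) = a·a - a·b - b·a + b·b = a² - 2ab + b².
So the two sides agree for all real values of a and b for which both sides are defined.

Conclusion: Yes, this is an identity.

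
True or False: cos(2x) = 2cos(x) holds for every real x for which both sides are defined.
False.

Claim: cos(2x) = 2cos(x).
Test a specific point where both sides are defined: x = -π/2.
LHS = cos(2x) ≈ -1.0000
RHS = 2cos(x) ≈ 0.0000
Since -1.0000 ≠ 0.0000, the equation fails at this point, so it cannot hold for every real x for which both sides are defined.
The correct double-angle formula is cos(2x) = cos²x - sin²x.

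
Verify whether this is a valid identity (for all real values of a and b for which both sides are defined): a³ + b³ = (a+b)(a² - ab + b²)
Yes, this is an identity.

Claim: a³ + b³ = (a+b)(a² - ab + b²).
Reasoning: Expand the right side: (a+b)(a² - ab + b²) = a³ - a²b + ab² + a²b - ab² + b³ = a³ + b³ (the middle terms cancel in pairs).
So the two sides agree for all real values of a and b for which both sides are defined.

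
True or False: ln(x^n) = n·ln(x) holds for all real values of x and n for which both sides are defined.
Claim: ln(x^n) = n·ln(x).
Reasoning: The right side requires x > 0. For x > 0, x^n = (e^(ln x))^n = e^(n·ln x), so taking ln of both sides gives ln(x^n) = n·ln(x).
So the two sides agree for all real values of x and n for which both sides are defined.

Conclusion: True.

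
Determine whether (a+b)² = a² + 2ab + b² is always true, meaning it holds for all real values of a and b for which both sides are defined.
Yes, this is an identity.

Claim: (a+b)² = a² + 2ab + b².
Reasoning: Expand: (a+b)² = (a+b)(a+b) = a·a + a·b + b·a + b·b = a² + 2ab + b².
So the two sides agree for all real values of a and b for which both sides are defined.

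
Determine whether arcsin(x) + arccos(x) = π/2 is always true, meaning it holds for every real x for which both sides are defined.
Claim: arcsin(x) + arccos(x) = π/2.
Reasoning: Both sides are defined for -1 ≤ x ≤ 1. Let θ = arcsin(x), so sin θ = x and θ ∈ [-π/2, π/2]. Then cos(π/2 - θ) = sin θ = x and π/2 - θ ∈ [0, π], which is exactly the range of arccos, so arccos(x) = π/2 - θ. Adding: arcsin(x) + arccos(x) = θ + (π/2 - θ) = π/2.
So the two sides agree for every real x for which both sides are defined.

Conclusion: Yes, this is an identity.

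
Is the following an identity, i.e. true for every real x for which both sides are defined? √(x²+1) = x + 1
No, this is NOT an identity.

Claim: √(x²+1) = x + 1.
Test a specific point where both sides are defined: x = 1.
LHS = √(x²+1) ≈ 1.4142
RHS = x + 1 ≈ 2.0000
Since 1.4142 ≠ 2.0000, the equation fails at this point, so it cannot hold for every real x for which both sides are defined.
(x+1)² = x² + 2x + 1 ≠ x² + 1 unless x = 0.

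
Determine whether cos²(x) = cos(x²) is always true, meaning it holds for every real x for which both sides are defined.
Claim: cos²(x) = cos(x²).
Test a specific point where both sides are defined: x = -π/4.
LHS = cos²(x) ≈ 0.5000
RHS = cos(x²) ≈ 0.8157
Since 0.5000 ≠ 0.8157, the equation fails at this point, so it cannot hold for every real x for which both sides are defined.
cos²(x) means (cos x)², squaring the output; cos(x²) squares the input. These are different functions.

Conclusion: No, this is NOT an identity.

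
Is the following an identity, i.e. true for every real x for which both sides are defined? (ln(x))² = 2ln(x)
No, this is NOT an identity.

Claim: (ln(x))² = 2ln(x).
Test a specific point where both sides are defined: x = 3/2.
LHS = (ln(x))² ≈ 0.1644
RHS = 2ln(x) ≈ 0.8109
Since 0.1644 ≠ 0.8109, the equation fails at this point, so it cannot hold for every real x for which both sides are defined.
2ln(x) equals ln(x²), which is not the same as (ln x)².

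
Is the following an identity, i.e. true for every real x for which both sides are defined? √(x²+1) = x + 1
No, this is NOT an identity.

Claim: √(x²+1) = x + 1.
Test a specific point where both sides are defined: x = -3.
LHS = √(x²+1) ≈ 3.1623
RHS = x + 1 ≈ -2.0000
Since 3.1623 ≠ -2.0000, the equation fails at this point, so it cannot hold for every real x for which both sides are defined.
(x+1)² = x² + 2x + 1 ≠ x² + 1 unless x = 0.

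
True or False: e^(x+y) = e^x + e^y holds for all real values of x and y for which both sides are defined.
Claim: e^(x+y) = e^x + e^y.
Test a specific point where both sides are defined: x = 3/2, y = 3.
LHS = e^(x+y) ≈ 90.0171
RHS = e^x + e^y ≈ 24.5672
Since 90.0171 ≠ 24.5672, the equation fails at this point, so it cannot hold for all real values of x and y for which both sides are defined.
The correct rule is e^(x+y) = e^x · e^y (a product, not a sum).

Conclusion: False.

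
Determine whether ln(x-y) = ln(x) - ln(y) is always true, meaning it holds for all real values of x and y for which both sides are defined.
Claim: ln(x-y) = ln(x) - ln(y).
Test a specific point where both sides are defined: x = 3, y = 1/2.
LHS = ln(x-y) ≈ 0.9163
RHS = ln(x) - ln(y) ≈ 1.7918
Since 0.9163 ≠ 1.7918, the equation fails at this point, so it cannot hold for all real values of x and y for which both sides are defined.
ln(x) - ln(y) = ln(x/y), not ln(x-y).

Conclusion: No, this is NOT an identity.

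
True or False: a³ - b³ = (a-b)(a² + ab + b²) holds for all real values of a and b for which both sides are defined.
True.

Claim: a³ - b³ = (a-b)(a² + ab + b²).
Reasoning: Expand the right side: (a-b)(a² + ab + b²) = a³ + a²b + ab² - a²b - ab² - b³ = a³ - b³ (the middle terms cancel in pairs).
So the two sides agree for all real values of a and b for which both sides are defined.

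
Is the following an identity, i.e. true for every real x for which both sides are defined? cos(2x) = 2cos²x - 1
Yes, this is an identity.

Claim: cos(2x) = 2cos²x - 1.
Reasoning: cos(2x) = cos²x - sin²x. Replace sin²x by 1 - cos²x: cos²x - (1 - cos²x) = 2cos²x - 1.
So the two sides agree for every real x for which both sides are defined.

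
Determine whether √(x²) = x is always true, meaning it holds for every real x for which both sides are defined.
No, this is NOT an identity.

Claim: √(x²) = x.
Test a specific point where both sides are defined: x = -3.
LHS = √(x²) ≈ 3.0000
RHS = x ≈ -3.0000
Since 3.0000 ≠ -3.0000, the equation fails at this point, so it cannot hold for every real x for which both sides are defined.
√(x²) = |x|, which differs from x whenever x < 0 (both sides are defined for every real x).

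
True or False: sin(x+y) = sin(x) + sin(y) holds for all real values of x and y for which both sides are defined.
Claim: sin(x+y) = sin(x) + sin(y).
Test a specific point where both sides are defined: x = 3π/4, y = π/3.
LHS = sin(x+y) ≈ -0.2588
RHS = sin(x) + sin(y) ≈ 1.5731
Since -0.2588 ≠ 1.5731, the equation fails at this point, so it cannot hold for all real values of x and y for which both sides are defined.
The correct expansion is sin(x+y) = sin(x)cos(y) + cos(x)sin(y); sine is not additive.

Conclusion: False.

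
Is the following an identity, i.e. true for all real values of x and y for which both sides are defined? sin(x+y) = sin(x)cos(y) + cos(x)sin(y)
Yes, this is an identity.

Claim: sin(x+y) = sin(x)cos(y) + cos(x)sin(y).
Reasoning: By Euler's formula e^(i(x+y)) = e^(ix)·e^(iy) = (cos x + i·sin x)(cos y + i·sin y). The imaginary part of the left side is sin(x+y); the imaginary part of the product is sin(x)cos(y) + cos(x)sin(y).
So the two sides agree for all real values of x and y for which both sides are defined.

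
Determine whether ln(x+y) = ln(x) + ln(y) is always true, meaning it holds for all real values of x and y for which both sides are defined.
No, this is NOT an identity.

Claim: ln(x+y) = ln(x) + ln(y).
Test a specific point where both sides are defined: x = 4, y = 1.
LHS = ln(x+y) ≈ 1.6094
RHS = ln(x) + ln(y) ≈ 1.3863
Since 1.6094 ≠ 1.3863, the equation fails at this point, so it cannot hold for all real values of x and y for which both sides are defined.
ln(x) + ln(y) = ln(xy), not ln(x+y).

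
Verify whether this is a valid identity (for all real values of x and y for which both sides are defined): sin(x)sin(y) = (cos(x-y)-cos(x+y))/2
Yes, this is an identity.

Claim: sin(x)sin(y) = (cos(x-y)-cos(x+y))/2.
Reasoning: cos(x-y) = cos(x)cos(y) + sin(x)sin(y) and cos(x+y) = cos(x)cos(y) - sin(x)sin(y). Subtracting, cos(x-y) - cos(x+y) = 2sin(x)sin(y); divide by 2.
So the two sides agree for all real values of x and y for which both sides are defined.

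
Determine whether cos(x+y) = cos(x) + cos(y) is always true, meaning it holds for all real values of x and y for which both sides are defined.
No, this is NOT an identity.

Claim: cos(x+y) = cos(x) + cos(y).
Test a specific point where both sides are defined: x = π/6, y = π.
LHS = cos(x+y) ≈ -0.8660
RHS = cos(x) + cos(y) ≈ -0.1340
Since -0.8660 ≠ -0.1340, the equation fails at this point, so it cannot hold for all real values of x and y for which both sides are defined.
The correct expansion is cos(x+y) = cos(x)cos(y) - sin(x)sin(y); cosine is not additive.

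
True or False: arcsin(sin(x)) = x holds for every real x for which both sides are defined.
Claim: arcsin(sin(x)) = x.
Test a specific point where both sides are defined: x = 3π/4.
LHS = arcsin(sin(x)) ≈ 0.7854
RHS = x ≈ 2.3562
Since 0.7854 ≠ 2.3562, the equation fails at this point, so it cannot hold for every real x for which both sides are defined.
arcsin only returns values in [-π/2, π/2], so arcsin(sin(x)) = x holds only for x in that interval, not for all real x.

Conclusion: False.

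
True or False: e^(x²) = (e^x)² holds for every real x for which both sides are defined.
False.

Claim: e^(x²) = (e^x)².
Test a specific point where both sides are defined: x = 3.
LHS = e^(x²) ≈ 8103.0839
RHS = (e^x)² ≈ 403.4288
Since 8103.0839 ≠ 403.4288, the equation fails at this point, so it cannot hold for every real x for which both sides are defined.
(e^x)² = e^(2x), and 2x ≠ x² in general.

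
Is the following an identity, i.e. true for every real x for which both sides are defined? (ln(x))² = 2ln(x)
Claim: (ln(x))² = 2ln(x).
Test a specific point where both sides are defined: x = 3.
LHS = (ln(x))² ≈ 1.2069
RHS = 2ln(x) ≈ 2.1972
Since 1.2069 ≠ 2.1972, the equation fails at this point, so it cannot hold for every real x for which both sides are defined.
2ln(x) equals ln(x²), which is not the same as (ln x)².

Conclusion: No, this is NOT an identity.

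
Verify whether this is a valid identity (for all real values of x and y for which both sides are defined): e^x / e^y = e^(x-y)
Yes, this is an identity.

Claim: e^x / e^y = e^(x-y).
Reasoning: 1/e^y = e^(-y), so e^x / e^y = e^x · e^(-y) = e^(x + (-y)) = e^(x-y) by the product rule for exponents.
So the two sides agree for all real values of x and y for which both sides are defined.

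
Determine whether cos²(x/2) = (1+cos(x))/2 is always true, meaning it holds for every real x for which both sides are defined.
Yes, this is an identity.

Claim: cos²(x/2) = (1+cos(x))/2.
Reasoning: Use cos(2θ) = 2cos²θ - 1 with θ = x/2: cos(x) = 2cos²(x/2) - 1. Solving for cos²(x/2) gives (1 + cos(x))/2.
So the two sides agree for every real x for which both sides are defined.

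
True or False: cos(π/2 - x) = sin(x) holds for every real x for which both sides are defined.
True.

Claim: cos(π/2 - x) = sin(x).
Reasoning: Use cos(u - v) = cos(u)cos(v) + sin(u)sin(v) with u = π/2, v = x: cos(π/2)cos(x) + sin(π/2)sin(x) = 0·cos(x) + 1·sin(x) = sin(x).
So the two sides agree for every real x for which both sides are defined.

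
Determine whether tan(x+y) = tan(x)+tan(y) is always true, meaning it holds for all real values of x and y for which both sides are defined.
Claim: tan(x+y) = tan(x)+tan(y).
Test a specific point where both sides are defined: x = 2π/3, y = π/4.
LHS = tan(x+y) ≈ -0.2679
RHS = tan(x)+tan(y) ≈ -0.7321
Since -0.2679 ≠ -0.7321, the equation fails at this point, so it cannot hold for all real values of x and y for which both sides are defined.
The correct formula is tan(x+y) = (tan(x) + tan(y))/(1 - tan(x)tan(y)).

Conclusion: No, this is NOT an identity.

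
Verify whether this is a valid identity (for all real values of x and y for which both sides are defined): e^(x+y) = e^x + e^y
No, this is NOT an identity.

Claim: e^(x+y) = e^x + e^y.
Test a specific point where both sides are defined: x = 3, y = -3.
LHS = e^(x+y) ≈ 1.0000
RHS = e^x + e^y ≈ 20.1353
Since 1.0000 ≠ 20.1353, the equation fails at this point, so it cannot hold for all real values of x and y for which both sides are defined.
The correct rule is e^(x+y) = e^x · e^y (a product, not a sum).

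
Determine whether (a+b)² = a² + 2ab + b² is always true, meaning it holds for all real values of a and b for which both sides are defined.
Claim: (a+b)² = a² + 2ab + b².
Reasoning: Expand: (a+b)² = (a+b)(a+b) = a·a + a·b + b·a + b·b = a² + 2ab + b².
So the two sides agree for all real values of a and b for which both sides are defined.

Conclusion: Yes, this is an identity.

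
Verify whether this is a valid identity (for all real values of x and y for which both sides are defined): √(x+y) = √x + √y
No, this is NOT an identity.

Claim: √(x+y) = √x + √y.
Test a specific point where both sides are defined: x = 1/2, y = 3.
LHS = √(x+y) ≈ 1.8708
RHS = √x + √y ≈ 2.4392
Since 1.8708 ≠ 2.4392, the equation fails at this point, so it cannot hold for all real values of x and y for which both sides are defined.
Squaring the right side gives x + 2√(xy) + y, not x + y.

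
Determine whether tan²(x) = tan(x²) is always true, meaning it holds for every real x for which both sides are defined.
Claim: tan²(x) = tan(x²).
Test a specific point where both sides are defined: x = π/4.
LHS = tan²(x) ≈ 1.0000
RHS = tan(x²) ≈ 0.7092
Since 1.0000 ≠ 0.7092, the equation fails at this point, so it cannot hold for every real x for which both sides are defined.
tan²(x) means (tan x)², squaring the output; tan(x²) squares the input. These are different functions.

Conclusion: No, this is NOT an identity.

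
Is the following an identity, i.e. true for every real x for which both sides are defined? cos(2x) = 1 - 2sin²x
Yes, this is an identity.

Claim: cos(2x) = 1 - 2sin²x.
Reasoning: cos(2x) = cos²x - sin²x. Replace cos²x by 1 - sin²x: (1 - sin²x) - sin²x = 1 - 2sin²x.
So the two sides agree for every real x for which both sides are defined.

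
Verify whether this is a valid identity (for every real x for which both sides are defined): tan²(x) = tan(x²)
No, this is NOT an identity.

Claim: tan²(x) = tan(x²).
Test a specific point where both sides are defined: x = 3π/4.
LHS = tan²(x) ≈ 1.0000
RHS = tan(x²) ≈ -0.8977
Since 1.0000 ≠ -0.8977, the equation fails at this point, so it cannot hold for every real x for which both sides are defined.
tan²(x) means (tan x)², squaring the output; tan(x²) squares the input. These are different functions.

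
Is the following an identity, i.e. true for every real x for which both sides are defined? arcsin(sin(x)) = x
No, this is NOT an identity.

Claim: arcsin(sin(x)) = x.
Test a specific point where both sides are defined: x = 2π/3.
LHS = arcsin(sin(x)) ≈ 1.0472
RHS = x ≈ 2.0944
Since 1.0472 ≠ 2.0944, the equation fails at this point, so it cannot hold for every real x for which both sides are defined.
arcsin only returns values in [-π/2, π/2], so arcsin(sin(x)) = x holds only for x in that interval, not for all real x.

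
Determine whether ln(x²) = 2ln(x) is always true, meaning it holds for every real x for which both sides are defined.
Yes, this is an identity.

Claim: ln(x²) = 2ln(x).
Reasoning: The right side requires x > 0. For x > 0, x² = (e^(ln x))² = e^(2ln x), so ln(x²) = 2ln(x). (For x < 0 the right side is undefined, so those values are outside the claim.)
So the two sides agree for every real x for which both sides are defined.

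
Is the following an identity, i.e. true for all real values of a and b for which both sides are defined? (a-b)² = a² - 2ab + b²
Claim: (a-b)² = a² - 2ab + b².
Reasoning: Expand: (a-b)² = (a-b)(a-b) = a·a - a·b - b·a + b·b = a² - 2ab + b².
So the two sides agree for all real values of a and b for which both sides are defined.

Conclusion: Yes, this is an identity.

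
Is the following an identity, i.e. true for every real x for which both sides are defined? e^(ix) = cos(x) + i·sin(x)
Claim: e^(ix) = cos(x) + i·sin(x).
Reasoning: Euler's formula. Expand e^(ix) = Σ (ix)^k / k!. Since i² = -1, the even-k terms are Σ (-1)^m x^(2m)/(2m)! = cos(x) and the odd-k terms are i · Σ (-1)^m x^(2m+1)/(2m+1)! = i·sin(x).
So the two sides agree for every real x for which both sides are defined.

Conclusion: Yes, this is an identity.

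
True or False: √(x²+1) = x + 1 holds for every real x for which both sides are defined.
False.

Claim: √(x²+1) = x + 1.
Test a specific point where both sides are defined: x = -3.
LHS = √(x²+1) ≈ 3.1623
RHS = x + 1 ≈ -2.0000
Since 3.1623 ≠ -2.0000, the equation fails at this point, so it cannot hold for every real x for which both sides are defined.
(x+1)² = x² + 2x + 1 ≠ x² + 1 unless x = 0.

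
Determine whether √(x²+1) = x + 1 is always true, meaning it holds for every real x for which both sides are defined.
No, this is NOT an identity.

Claim: √(x²+1) = x + 1.
Test a specific point where both sides are defined: x = 1/2.
LHS = √(x²+1) ≈ 1.1180
RHS = x + 1 ≈ 1.5000
Since 1.1180 ≠ 1.5000, the equation fails at this point, so it cannot hold for every real x for which both sides are defined.
(x+1)² = x² + 2x + 1 ≠ x² + 1 unless x = 0.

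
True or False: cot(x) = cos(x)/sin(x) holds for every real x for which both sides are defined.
Claim: cot(x) = cos(x)/sin(x).
Reasoning: cot(x) is defined as 1/tan(x) = 1/(sin(x)/cos(x)) = cos(x)/sin(x), wherever sin(x) ≠ 0.
So the two sides agree for every real x for which both sides are defined.

Conclusion: True.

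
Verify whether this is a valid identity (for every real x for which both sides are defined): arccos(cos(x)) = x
Claim: arccos(cos(x)) = x.
Test a specific point where both sides are defined: x = -π/2.
LHS = arccos(cos(x)) ≈ 1.5708
RHS = x ≈ -1.5708
Since 1.5708 ≠ -1.5708, the equation fails at this point, so it cannot hold for every real x for which both sides are defined.
arccos only returns values in [0, π], so arccos(cos(x)) = x holds only for x in that interval, not for all real x.

Conclusion: No, this is NOT an identity.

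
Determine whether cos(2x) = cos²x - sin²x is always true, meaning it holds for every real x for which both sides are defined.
Yes, this is an identity.

Claim: cos(2x) = cos²x - sin²x.
Reasoning: Put y = x in the addition formula cos(x+y) = cos(x)cos(y) - sin(x)sin(y): cos(2x) = cos²x - sin²x.
So the two sides agree for every real x for which both sides are defined.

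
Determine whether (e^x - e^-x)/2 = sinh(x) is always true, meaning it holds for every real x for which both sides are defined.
Claim: (e^x - e^-x)/2 = sinh(x).
Reasoning: This is exactly the definition of the hyperbolic sine: sinh(x) := (e^x - e^-x)/2.
So the two sides agree for every real x for which both sides are defined.

Conclusion: Yes, this is an identity.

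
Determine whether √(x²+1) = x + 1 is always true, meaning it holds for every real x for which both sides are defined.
No, this is NOT an identity.

Claim: √(x²+1) = x + 1.
Test a specific point where both sides are defined: x = 2.
LHS = √(x²+1) ≈ 2.2361
RHS = x + 1 ≈ 3.0000
Since 2.2361 ≠ 3.0000, the equation fails at this point, so it cannot hold for every real x for which both sides are defined.
(x+1)² = x² + 2x + 1 ≠ x² + 1 unless x = 0.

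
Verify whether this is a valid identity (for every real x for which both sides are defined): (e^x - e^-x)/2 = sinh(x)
Claim: (e^x - e^-x)/2 = sinh(x).
Reasoning: This is exactly the definition of the hyperbolic sine: sinh(x) := (e^x - e^-x)/2.
So the two sides agree for every real x for which both sides are defined.

Conclusion: Yes, this is an identity.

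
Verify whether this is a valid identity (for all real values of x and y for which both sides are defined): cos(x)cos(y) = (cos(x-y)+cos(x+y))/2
Claim: cos(x)cos(y) = (cos(x-y)+cos(x+y))/2.
Reasoning: cos(x-y) = cos(x)cos(y) + sin(x)sin(y) and cos(x+y) = cos(x)cos(y) - sin(x)sin(y). Adding, cos(x-y) + cos(x+y) = 2cos(x)cos(y); divide by 2.
So the two sides agree for all real values of x and y for which both sides are defined.

Conclusion: Yes, this is an identity.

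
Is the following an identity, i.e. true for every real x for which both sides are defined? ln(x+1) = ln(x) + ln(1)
No, this is NOT an identity.

Claim: ln(x+1) = ln(x) + ln(1).
Test a specific point where both sides are defined: x = 5.
LHS = ln(x+1) ≈ 1.7918
RHS = ln(x) + ln(1) ≈ 1.6094
Since 1.7918 ≠ 1.6094, the equation fails at this point, so it cannot hold for every real x for which both sides are defined.
ln(1) = 0, so the right side is just ln(x), which differs from ln(x+1).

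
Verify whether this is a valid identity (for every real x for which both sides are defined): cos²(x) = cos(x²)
No, this is NOT an identity.

Claim: cos²(x) = cos(x²).
Test a specific point where both sides are defined: x = π/4.
LHS = cos²(x) ≈ 0.5000
RHS = cos(x²) ≈ 0.8157
Since 0.5000 ≠ 0.8157, the equation fails at this point, so it cannot hold for every real x for which both sides are defined.
cos²(x) means (cos x)², squaring the output; cos(x²) squares the input. These are different functions.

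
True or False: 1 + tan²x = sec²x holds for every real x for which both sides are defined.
True.

Claim: 1 + tan²x = sec²x.
Reasoning: Start from sin²x + cos²x = 1 and divide every term by cos²x (allowed wherever tan x and sec x are defined): tan²x + 1 = 1/cos²x = sec²x.
So the two sides agree for every real x for which both sides are defined.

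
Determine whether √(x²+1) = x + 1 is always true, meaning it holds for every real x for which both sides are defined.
Claim: √(x²+1) = x + 1.
Test a specific point where both sides are defined: x = -1.
LHS = √(x²+1) ≈ 1.4142
RHS = x + 1 ≈ 0.0000
Since 1.4142 ≠ 0.0000, the equation fails at this point, so it cannot hold for every real x for which both sides are defined.
(x+1)² = x² + 2x + 1 ≠ x² + 1 unless x = 0.

Conclusion: No, this is NOT an identity.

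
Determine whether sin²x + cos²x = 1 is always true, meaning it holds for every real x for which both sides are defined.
Yes, this is an identity.

Claim: sin²x + cos²x = 1.
Reasoning: The point (cos x, sin x) lies on the unit circle X² + Y² = 1, so cos²x + sin²x = 1 for every real x.
So the two sides agree for every real x for which both sides are defined.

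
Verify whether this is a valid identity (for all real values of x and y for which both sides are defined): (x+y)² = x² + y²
Claim: (x+y)² = x² + y².
Test a specific point where both sides are defined: x = 2, y = 3.
LHS = (x+y)² ≈ 25.0000
RHS = x² + y² ≈ 13.0000
Since 25.0000 ≠ 13.0000, the equation fails at this point, so it cannot hold for all real values of x and y for which both sides are defined.
The correct expansion is (x+y)² = x² + 2xy + y²; the cross term 2xy is missing.

Conclusion: No, this is NOT an identity.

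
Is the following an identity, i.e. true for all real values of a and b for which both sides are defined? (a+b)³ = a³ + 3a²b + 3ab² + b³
Yes, this is an identity.

Claim: (a+b)³ = a³ + 3a²b + 3ab² + b³.
Reasoning: (a+b)³ = (a+b)(a+b)² = (a+b)(a² + 2ab + b²) = a³ + 2a²b + ab² + a²b + 2ab² + b³ = a³ + 3a²b + 3ab² + b³.
So the two sides agree for all real values of a and b for which both sides are defined.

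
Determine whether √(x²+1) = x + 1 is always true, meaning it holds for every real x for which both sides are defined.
Claim: √(x²+1) = x + 1.
Test a specific point where both sides are defined: x = -3.
LHS = √(x²+1) ≈ 3.1623
RHS = x + 1 ≈ -2.0000
Since 3.1623 ≠ -2.0000, the equation fails at this point, so it cannot hold for every real x for which both sides are defined.
(x+1)² = x² + 2x + 1 ≠ x² + 1 unless x = 0.

Conclusion: No, this is NOT an identity.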